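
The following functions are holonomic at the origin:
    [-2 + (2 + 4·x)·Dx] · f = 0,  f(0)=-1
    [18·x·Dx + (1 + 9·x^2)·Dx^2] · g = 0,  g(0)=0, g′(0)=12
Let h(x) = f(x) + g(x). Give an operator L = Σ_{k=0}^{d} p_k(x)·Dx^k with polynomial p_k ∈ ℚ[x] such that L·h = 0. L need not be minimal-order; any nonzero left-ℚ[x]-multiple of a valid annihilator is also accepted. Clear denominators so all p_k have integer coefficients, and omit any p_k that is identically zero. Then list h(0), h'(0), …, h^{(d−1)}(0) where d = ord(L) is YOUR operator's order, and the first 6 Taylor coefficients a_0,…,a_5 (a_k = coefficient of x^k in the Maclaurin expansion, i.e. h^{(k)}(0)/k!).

f: a_k = -1, -1, 1/2, -1/2, 5/8, -7/8, …
g: a_k = 0, 12, 0, -36, 0, 972/5, …
Weyl lclm of L_f,L_g ⇒ L₀ (ord ≤ 3).
L = (-18 - 90·x + 486·x^2 + 486·x^3)·Dx + (-21 - 72·x + 360·x^2 + 1944·x^3 + 1701·x^4)·Dx^2 + (-1 + 16·x + 54·x^2 + 198·x^3 + 567·x^4 + 486·x^5)·Dx^3  (order 3).
h: a_k = -1, 11, 1/2, -73/2, 5/8, 7741/40, …
ICs: h(0) = -1, h′(0) = 11, h′′(0) = 1.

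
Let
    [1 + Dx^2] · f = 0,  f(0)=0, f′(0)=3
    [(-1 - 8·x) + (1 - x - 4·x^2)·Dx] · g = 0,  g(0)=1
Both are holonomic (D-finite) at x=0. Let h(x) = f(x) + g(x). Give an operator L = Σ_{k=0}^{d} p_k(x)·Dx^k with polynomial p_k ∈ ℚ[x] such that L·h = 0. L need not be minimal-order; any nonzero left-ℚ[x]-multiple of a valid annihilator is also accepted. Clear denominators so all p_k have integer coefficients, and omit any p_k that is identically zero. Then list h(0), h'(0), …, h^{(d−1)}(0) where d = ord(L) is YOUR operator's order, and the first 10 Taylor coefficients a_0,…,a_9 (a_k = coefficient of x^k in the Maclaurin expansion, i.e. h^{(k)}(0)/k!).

L = (-55 - 486·x - 553·x^2 - 1488·x^3 - 80·x^4 - 128·x^5) + (11 + 11·x + 23·x^2 - 169·x^3 - 348·x^4 - 48·x^5 - 64·x^6)·Dx + (-55 - 486·x - 553·x^2 - 1488·x^3 - 80·x^4 - 128·x^5)·Dx^2 + (11 + 11·x + 23·x^2 - 169·x^3 - 348·x^4 - 48·x^5 - 64·x^6)·Dx^3  (order 3).
h: a_k = 1, 4, 5, 17/2, 29, 2601/40, 181, 740879/1680, 1165, 354291841/120960, …
ICs: h(0) = 1, h′(0) = 4, h′′(0) = 10.

f: a_k = 0, 3, 0, -1/2, 0, 1/40, 0, -1/1680, 0, 1/120960, …
g: a_k = 1, 1, 5, 9, 29, 65, 181, 441, 1165, 2929, …
f+g: L₀ = lclm(L_f,L_g), ord ≤ 2+1.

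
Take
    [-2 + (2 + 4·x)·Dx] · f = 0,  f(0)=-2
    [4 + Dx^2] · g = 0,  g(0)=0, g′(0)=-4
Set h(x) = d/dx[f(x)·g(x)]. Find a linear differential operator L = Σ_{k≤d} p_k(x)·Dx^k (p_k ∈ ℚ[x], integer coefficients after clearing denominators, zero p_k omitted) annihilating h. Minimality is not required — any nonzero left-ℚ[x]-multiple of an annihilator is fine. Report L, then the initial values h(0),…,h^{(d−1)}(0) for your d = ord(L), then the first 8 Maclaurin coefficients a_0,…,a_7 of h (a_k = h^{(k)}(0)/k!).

L = (53 + 288·x + 544·x^2 + 512·x^3 + 256·x^4) + (-2 - 36·x - 96·x^2 - 64·x^3)·Dx + (7 + 44·x + 108·x^2 + 128·x^3 + 64·x^4)·Dx^2  (order 2).
h: a_k = 8, 16, -28, -16/3, -19/3, 162/5, -983/18, 30908/315, …
ICs: h(0) = 8, h′(0) = 16.

f: a_k = -2, -2, 1, -1, 5/4, -7/4, 21/8, -33/8, …
g: a_k = 0, -4, 0, 8/3, 0, -8/15, 0, 16/315, …
f·g: L₀ = L_f ⊗_s L_g, ord ≤ 1·2.
Derive L from L₀ (diff closure).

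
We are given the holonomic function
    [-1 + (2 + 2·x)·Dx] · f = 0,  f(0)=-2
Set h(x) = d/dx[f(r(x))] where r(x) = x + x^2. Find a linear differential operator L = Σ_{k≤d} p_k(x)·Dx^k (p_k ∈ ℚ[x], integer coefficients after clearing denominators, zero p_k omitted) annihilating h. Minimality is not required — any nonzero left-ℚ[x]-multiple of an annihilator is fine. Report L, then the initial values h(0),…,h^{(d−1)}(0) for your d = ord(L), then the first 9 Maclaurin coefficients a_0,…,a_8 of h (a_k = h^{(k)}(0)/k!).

f: a_k = -2, -1, 1/4, -1/8, 5/64, -7/128, 21/512, -33/1024, 429/16384, …
h₀=f(r): pull back L_f along r ⇒ L₀.
Differentiate: ansatz ord ≤ ord L₀ ⇒ L.
L = 3 + (-2 - 6·x - 6·x^2 - 4·x^3)·Dx  (order 1).
h: a_k = -1, -3/2, 9/8, -3/16, -75/128, 171/256, -147/1024, -867/2048, 17037/32768, …
ICs: h(0) = -1.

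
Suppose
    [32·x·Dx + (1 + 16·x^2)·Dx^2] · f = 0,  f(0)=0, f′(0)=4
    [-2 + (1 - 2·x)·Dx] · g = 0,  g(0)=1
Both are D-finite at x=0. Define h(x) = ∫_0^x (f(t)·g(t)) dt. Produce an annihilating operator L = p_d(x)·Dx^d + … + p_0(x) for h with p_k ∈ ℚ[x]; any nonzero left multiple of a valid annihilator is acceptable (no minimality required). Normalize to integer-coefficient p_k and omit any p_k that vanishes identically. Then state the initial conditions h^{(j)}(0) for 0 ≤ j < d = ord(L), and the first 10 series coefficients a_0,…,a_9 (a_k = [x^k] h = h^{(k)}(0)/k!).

L = 64·x·Dx + (4 - 32·x + 128·x^2)·Dx^2 + (-1 + 2·x - 16·x^2 + 32·x^3)·Dx^3  (order 3).
h: a_k = 0, 0, 2, 8/3, -4/3, -32/15, 1376/45, 5504/105, -21088/105, -337408/945, …
ICs: h(0) = 0, h′(0) = 0, h′′(0) = 4.

f: a_k = 0, 4, 0, -64/3, 0, 1024/5, 0, -16384/7, 0, 262144/9, …
g: a_k = 1, 2, 4, 8, 16, 32, 64, 128, 256, 512, …
Sym-product of L_f,L_g gives L₀ (≤ ord 2).
Integrate: L := L₀·Dx.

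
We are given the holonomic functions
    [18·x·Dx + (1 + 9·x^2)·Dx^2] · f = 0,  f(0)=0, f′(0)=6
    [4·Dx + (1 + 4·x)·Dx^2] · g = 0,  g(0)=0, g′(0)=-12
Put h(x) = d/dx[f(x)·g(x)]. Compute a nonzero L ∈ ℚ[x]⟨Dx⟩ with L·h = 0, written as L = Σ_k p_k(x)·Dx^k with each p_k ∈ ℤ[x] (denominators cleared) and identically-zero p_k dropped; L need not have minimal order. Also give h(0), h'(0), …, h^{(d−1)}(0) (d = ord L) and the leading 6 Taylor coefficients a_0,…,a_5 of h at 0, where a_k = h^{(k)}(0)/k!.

f: a_k = 0, 6, 0, -18, 0, 486/5, …
g: a_k = 0, -12, 24, -64, 192, -3072/5, …
f·g: L₀ = L_f ⊗_s L_g, ord ≤ 2·2.
Derive L from L₀ (diff closure).
L = (2448 + 17280·x + 76464·x^2 + 518400·x^3 + 1399680·x^4 + 2426112·x^5 + 1679616·x^7) + (452 + 10800·x + 98028·x^2 + 491184·x^3 + 1840320·x^4 + 4339008·x^5 + 6531840·x^6 + 1259712·x^7 + 5878656·x^8)·Dx + (136 + 1912·x + 18576·x^2 + 103608·x^3 + 389448·x^4 + 1100304·x^5 + 2239488·x^6 + 3277584·x^7 + 1259712·x^8 + 3359232·x^9)·Dx^2 + (13 + 176·x + 1234·x^2 + 6048·x^3 + 22833·x^4 + 68688·x^5 + 154224·x^6 + 279936·x^7 + 399492·x^8 + 209952·x^9 + 419904·x^10)·Dx^3  (order 3).
h: a_k = 0, -144, 432, -672, 3600, -111024/5, …
ICs: h(0) = 0, h′(0) = -144, h′′(0) = 864.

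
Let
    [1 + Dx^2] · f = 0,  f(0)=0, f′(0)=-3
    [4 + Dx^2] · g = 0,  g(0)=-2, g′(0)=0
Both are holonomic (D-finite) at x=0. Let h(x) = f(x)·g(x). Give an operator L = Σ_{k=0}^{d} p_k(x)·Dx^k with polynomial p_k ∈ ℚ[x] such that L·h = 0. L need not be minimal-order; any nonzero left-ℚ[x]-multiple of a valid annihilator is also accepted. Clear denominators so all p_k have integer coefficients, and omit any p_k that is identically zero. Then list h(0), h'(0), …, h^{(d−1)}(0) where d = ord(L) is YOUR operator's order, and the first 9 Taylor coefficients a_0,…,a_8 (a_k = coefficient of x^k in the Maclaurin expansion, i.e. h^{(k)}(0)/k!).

L = 9 + 10·Dx^2 + Dx^4  (order 4).
h: a_k = 0, 6, 0, -13, 0, 121/20, 0, -1093/840, 0, …
ICs: h(0) = 0, h′(0) = 6, h′′(0) = 0, h′′′(0) = -78.

f: a_k = 0, -3, 0, 1/2, 0, -1/40, 0, 1/1680, 0, …
g: a_k = -2, 0, 4, 0, -4/3, 0, 8/45, 0, -4/315, …
Product ⇒ symmetric product L₀, ord ≤ 4.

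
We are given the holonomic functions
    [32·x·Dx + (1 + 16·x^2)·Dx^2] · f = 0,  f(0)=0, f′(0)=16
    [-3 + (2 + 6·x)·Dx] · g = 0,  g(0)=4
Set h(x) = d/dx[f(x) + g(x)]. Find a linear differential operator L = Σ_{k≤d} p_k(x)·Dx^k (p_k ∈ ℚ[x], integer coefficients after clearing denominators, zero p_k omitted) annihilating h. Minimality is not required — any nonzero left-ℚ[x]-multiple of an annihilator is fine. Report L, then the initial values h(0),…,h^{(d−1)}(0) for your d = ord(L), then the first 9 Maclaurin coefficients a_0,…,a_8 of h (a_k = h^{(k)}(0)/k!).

f: a_k = 0, 16, 0, -256/3, 0, 4096/5, 0, -65536/7, 0, …
g: a_k = 4, 6, -9/2, 27/4, -405/32, 1701/64, -15309/256, 72171/512, -2814669/8192, …
L₀ := lclm(L_f,L_g); ord L₀ ≤ 2+1.
Derive L from L₀ (diff closure).
L = (-192 - 1440·x + 9216·x^2 + 13824·x^3) + (-155 - 768·x + 4128·x^2 + 36864·x^3 + 48384·x^4)·Dx + (-6 + 110·x + 576·x^2 + 2624·x^3 + 10752·x^4 + 13824·x^5)·Dx^2  (order 2).
h: a_k = 22, -9, -943/4, -405/8, 270649/64, -45927/128, -33049235/512, -2814669/1024, 17306529289/16384, …
ICs: h(0) = 22, h′(0) = -9.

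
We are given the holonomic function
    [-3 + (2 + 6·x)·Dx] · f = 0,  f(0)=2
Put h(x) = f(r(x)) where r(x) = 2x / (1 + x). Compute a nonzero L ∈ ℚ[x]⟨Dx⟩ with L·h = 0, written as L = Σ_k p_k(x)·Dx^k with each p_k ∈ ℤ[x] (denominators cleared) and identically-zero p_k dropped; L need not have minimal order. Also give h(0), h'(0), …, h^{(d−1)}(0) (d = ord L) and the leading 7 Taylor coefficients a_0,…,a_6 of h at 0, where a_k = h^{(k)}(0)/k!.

L = -3 + (1 + 8·x + 7·x^2)·Dx  (order 1).
h: a_k = 2, 6, -15, 51, -861/4, 4137/4, -42987/8, …
ICs: h(0) = 2.

f: a_k = 2, 3, -9/4, 27/8, -405/64, 1701/128, -15309/512, …
Change of var in L_f (x↦r) gives L₀.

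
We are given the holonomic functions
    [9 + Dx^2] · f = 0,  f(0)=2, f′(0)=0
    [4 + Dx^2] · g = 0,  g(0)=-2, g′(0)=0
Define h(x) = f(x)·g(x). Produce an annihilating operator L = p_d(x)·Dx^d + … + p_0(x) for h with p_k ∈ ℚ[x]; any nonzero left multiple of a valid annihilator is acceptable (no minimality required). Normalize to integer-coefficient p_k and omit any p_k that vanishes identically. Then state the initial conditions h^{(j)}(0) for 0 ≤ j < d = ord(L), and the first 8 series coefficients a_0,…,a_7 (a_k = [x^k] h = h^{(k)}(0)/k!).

f: a_k = 2, 0, -9, 0, 27/4, 0, -81/40, 0, …
g: a_k = -2, 0, 4, 0, -4/3, 0, 8/45, 0, …
f·g: L₀ = L_f ⊗_s L_g, ord ≤ 2·2.
L = 25 + 26·Dx^2 + Dx^4  (order 4).
h: a_k = -4, 0, 26, 0, -313/6, 0, 7813/180, 0, …
ICs: h(0) = -4, h′(0) = 0, h′′(0) = 52, h′′′(0) = 0.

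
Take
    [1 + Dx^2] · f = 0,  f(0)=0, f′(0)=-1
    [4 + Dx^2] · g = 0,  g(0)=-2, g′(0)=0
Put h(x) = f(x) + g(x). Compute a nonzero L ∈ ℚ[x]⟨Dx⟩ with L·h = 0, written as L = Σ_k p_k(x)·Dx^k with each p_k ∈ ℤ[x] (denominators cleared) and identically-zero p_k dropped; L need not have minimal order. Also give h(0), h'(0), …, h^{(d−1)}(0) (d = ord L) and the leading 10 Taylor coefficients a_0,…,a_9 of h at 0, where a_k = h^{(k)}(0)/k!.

L = 4 + 5·Dx^2 + Dx^4  (order 4).
h: a_k = -2, -1, 4, 1/6, -4/3, -1/120, 8/45, 1/5040, -4/315, -1/362880, …
ICs: h(0) = -2, h′(0) = -1, h′′(0) = 8, h′′′(0) = 1.

f: a_k = 0, -1, 0, 1/6, 0, -1/120, 0, 1/5040, 0, -1/362880, …
g: a_k = -2, 0, 4, 0, -4/3, 0, 8/45, 0, -4/315, 0, …
L₀ := lclm(L_f,L_g); ord L₀ ≤ 2+2.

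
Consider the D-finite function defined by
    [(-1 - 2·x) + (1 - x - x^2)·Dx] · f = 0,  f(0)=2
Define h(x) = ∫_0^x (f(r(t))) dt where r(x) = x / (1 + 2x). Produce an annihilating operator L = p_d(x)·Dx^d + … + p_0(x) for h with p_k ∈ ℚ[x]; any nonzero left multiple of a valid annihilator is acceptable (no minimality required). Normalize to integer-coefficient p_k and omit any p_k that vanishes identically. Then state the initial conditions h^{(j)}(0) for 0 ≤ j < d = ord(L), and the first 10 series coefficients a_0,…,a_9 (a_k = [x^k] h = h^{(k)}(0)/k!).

L = (-1 - 4·x)·Dx + (1 + 5·x + 7·x^2 + 2·x^3)·Dx^2  (order 2).
h: a_k = 0, 2, 1, 0, -1/2, 6/5, -8/3, 6, -55/4, 32, …
ICs: h(0) = 0, h′(0) = 2.

f: a_k = 2, 2, 4, 6, 10, 16, 26, 42, 68, 110, …
Change of var in L_f (x↦r) gives L₀.
h=∫₀ˣh₀: take L = L₀·Dx.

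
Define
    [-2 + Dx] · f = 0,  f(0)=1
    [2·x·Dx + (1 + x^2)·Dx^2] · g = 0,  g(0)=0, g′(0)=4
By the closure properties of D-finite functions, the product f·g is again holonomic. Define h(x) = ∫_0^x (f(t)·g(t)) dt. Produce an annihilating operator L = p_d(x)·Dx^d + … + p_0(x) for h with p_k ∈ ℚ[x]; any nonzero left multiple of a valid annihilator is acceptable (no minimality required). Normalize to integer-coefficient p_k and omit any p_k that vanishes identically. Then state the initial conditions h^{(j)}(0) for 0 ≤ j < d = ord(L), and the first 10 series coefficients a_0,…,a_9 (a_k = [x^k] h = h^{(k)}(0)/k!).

f: a_k = 1, 2, 2, 4/3, 2/3, 4/15, 4/45, 8/315, 2/315, 4/2835, …
g: a_k = 0, 4, 0, -4/3, 0, 4/5, 0, -4/7, 0, 4/9, …
f·g: L₀ = L_f ⊗_s L_g, ord ≤ 1·2.
∫: right-multiply L₀ by Dx.
L = (4 - 4·x + 4·x^2)·Dx + (-4 + 2·x - 4·x^2)·Dx^2 + (1 + x^2)·Dx^3  (order 3).
h: a_k = 0, 0, 2, 8/3, 5/3, 8/15, 2/15, 8/63, 13/210, -104/2835, …
ICs: h(0) = 0, h′(0) = 0, h′′(0) = 4.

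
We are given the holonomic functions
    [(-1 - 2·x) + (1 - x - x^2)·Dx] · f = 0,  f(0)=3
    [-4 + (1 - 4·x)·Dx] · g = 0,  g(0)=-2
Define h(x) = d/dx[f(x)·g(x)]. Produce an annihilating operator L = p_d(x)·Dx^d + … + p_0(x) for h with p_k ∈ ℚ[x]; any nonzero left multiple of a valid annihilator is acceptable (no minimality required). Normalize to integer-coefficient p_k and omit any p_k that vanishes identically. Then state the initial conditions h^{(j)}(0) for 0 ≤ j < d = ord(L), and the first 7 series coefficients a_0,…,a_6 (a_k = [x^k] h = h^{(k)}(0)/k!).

L = (44 - 114·x - 66·x^2 + 192·x^3 + 192·x^4) + (-5 + 31·x - 33·x^2 - 62·x^3 + 60·x^4 + 48·x^5)·Dx  (order 1).
h: a_k = -30, -264, -1638, -8856, -44520, -214164, -1000314, …
ICs: h(0) = -30.

f: a_k = 3, 3, 6, 9, 15, 24, 39, …
g: a_k = -2, -8, -32, -128, -512, -2048, -8192, …
h₀=f·g: eliminate ⇒ L₀, order ≤ 1·1.
h₀' ⇒ L via d/dx closure of L₀.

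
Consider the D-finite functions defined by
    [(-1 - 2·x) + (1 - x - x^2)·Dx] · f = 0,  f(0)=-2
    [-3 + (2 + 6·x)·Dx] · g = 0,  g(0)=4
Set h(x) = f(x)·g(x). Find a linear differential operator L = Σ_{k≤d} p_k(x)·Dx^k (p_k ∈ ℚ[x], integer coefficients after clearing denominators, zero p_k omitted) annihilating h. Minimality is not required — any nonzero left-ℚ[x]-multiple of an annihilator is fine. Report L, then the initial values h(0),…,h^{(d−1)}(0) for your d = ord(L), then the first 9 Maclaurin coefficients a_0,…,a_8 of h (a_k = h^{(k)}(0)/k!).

f: a_k = -2, -2, -4, -6, -10, -16, -26, -42, -68, …
g: a_k = 4, 6, -9/2, 27/4, -405/32, 1701/64, -15309/256, 72171/512, -2814669/8192, …
L₀ := L_f ⊗_s L_g (sym. prod.), ord ≤ 1.
L = (5 + 7·x + 9·x^2) + (-2 - 4·x + 8·x^2 + 6·x^3)·Dx  (order 1).
h: a_k = -8, -20, -19, -105/2, -739/16, -4859/32, -10039/128, -131121/256, 395485/4096, …
ICs: h(0) = -8.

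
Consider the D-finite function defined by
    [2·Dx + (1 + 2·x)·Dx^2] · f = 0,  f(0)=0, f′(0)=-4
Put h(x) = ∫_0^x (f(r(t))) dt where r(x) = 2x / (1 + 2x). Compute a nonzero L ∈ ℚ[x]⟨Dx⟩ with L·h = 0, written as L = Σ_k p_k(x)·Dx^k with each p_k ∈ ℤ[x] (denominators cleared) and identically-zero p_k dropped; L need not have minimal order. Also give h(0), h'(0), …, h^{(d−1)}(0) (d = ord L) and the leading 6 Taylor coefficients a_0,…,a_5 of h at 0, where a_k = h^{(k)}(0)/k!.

L = (8 + 24·x)·Dx^2 + (1 + 8·x + 12·x^2)·Dx^3  (order 3).
h: a_k = 0, 0, -4, 32/3, -104/3, 128, …
ICs: h(0) = 0, h′(0) = 0, h′′(0) = -8.

f: a_k = 0, -4, 4, -16/3, 8, -64/5, …
L₀ from L_f via x↦r, Dx↦r'^{-1}Dx.
h=∫h₀ ⇒ L = L₀·Dx.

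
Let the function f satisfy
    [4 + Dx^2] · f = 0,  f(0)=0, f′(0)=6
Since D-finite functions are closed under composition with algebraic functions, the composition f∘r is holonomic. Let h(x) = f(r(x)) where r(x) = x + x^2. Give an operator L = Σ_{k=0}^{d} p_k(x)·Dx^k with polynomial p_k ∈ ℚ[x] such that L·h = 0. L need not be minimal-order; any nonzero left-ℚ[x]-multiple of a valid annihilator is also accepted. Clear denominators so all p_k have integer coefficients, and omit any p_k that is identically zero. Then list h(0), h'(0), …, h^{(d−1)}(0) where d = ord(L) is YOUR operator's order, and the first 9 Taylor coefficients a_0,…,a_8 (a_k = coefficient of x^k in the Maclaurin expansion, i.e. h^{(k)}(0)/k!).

L = (4 + 24·x + 48·x^2 + 32·x^3) - 2·Dx + (1 + 2·x)·Dx^2  (order 2).
h: a_k = 0, 6, 6, -4, -12, -56/5, 0, 832/105, 112/15, …
ICs: h(0) = 0, h′(0) = 6.

f: a_k = 0, 6, 0, -4, 0, 4/5, 0, -8/105, 0, …
h₀=f(r): pull back L_f along r ⇒ L₀.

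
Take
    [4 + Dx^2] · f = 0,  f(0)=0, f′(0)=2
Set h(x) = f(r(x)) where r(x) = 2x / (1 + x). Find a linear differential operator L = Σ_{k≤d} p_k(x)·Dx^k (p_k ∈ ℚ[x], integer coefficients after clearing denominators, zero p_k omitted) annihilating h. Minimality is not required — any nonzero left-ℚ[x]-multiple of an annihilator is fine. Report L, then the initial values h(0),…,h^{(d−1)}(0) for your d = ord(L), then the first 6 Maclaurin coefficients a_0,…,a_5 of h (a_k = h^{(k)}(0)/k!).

L = 16 + (2 + 6·x + 6·x^2 + 2·x^3)·Dx + (1 + 4·x + 6·x^2 + 4·x^3 + x^4)·Dx^2  (order 2).
h: a_k = 0, 4, -4, -20/3, 28, -772/15, …
ICs: h(0) = 0, h′(0) = 4.

f: a_k = 0, 2, 0, -4/3, 0, 4/15, …
h₀=f(r): pull back L_f along r ⇒ L₀.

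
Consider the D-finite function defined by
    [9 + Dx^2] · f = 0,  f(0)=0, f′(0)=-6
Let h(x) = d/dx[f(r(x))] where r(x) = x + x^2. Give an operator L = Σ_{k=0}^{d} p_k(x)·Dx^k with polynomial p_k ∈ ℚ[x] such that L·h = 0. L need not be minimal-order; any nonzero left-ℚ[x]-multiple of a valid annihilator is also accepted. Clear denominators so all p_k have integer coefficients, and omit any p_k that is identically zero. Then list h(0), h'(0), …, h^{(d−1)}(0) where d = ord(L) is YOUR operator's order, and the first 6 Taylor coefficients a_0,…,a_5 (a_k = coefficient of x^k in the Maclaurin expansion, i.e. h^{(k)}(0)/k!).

f: a_k = 0, -6, 0, 9, 0, -81/20, …
f∘r: x↦r, Dx↦Dx/r' in L_f ⇒ L₀.
h₀' ⇒ L via d/dx closure of L₀.
L = (21 + 72·x + 216·x^2 + 288·x^3 + 144·x^4) + (-6 - 12·x)·Dx + (1 + 4·x + 4·x^2)·Dx^2  (order 2).
h: a_k = -6, -12, 27, 108, 459/4, -135/2, …
ICs: h(0) = -6, h′(0) = -12.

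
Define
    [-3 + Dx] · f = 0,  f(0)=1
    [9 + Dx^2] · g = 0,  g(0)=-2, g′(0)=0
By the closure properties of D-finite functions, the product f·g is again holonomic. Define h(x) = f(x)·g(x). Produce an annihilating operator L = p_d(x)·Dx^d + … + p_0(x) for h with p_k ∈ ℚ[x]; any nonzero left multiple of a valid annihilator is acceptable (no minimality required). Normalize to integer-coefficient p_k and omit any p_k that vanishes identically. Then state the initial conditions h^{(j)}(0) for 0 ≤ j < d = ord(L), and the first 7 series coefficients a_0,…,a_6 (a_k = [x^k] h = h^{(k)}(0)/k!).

f: a_k = 1, 3, 9/2, 9/2, 27/8, 81/40, 81/80, …
g: a_k = -2, 0, 9, 0, -27/4, 0, 81/40, …
h₀=f·g: eliminate ⇒ L₀, order ≤ 1·2.
L = 18 - 6·Dx + Dx^2  (order 2).
h: a_k = -2, -6, 0, 18, 27, 81/5, 0, …
ICs: h(0) = -2, h′(0) = -6.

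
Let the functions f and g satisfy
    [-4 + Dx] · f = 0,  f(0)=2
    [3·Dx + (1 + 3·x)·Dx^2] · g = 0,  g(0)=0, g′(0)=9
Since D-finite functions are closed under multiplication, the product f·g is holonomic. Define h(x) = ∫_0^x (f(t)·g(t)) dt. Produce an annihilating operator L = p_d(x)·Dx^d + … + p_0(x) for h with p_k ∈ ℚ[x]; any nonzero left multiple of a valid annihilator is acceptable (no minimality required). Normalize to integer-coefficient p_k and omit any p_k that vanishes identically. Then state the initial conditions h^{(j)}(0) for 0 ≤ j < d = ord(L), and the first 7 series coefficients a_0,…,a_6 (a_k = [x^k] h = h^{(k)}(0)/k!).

L = (4 + 48·x)·Dx + (-5 - 24·x)·Dx^2 + (1 + 3·x)·Dx^3  (order 3).
h: a_k = 0, 0, 9, 15, 45/2, 141/10, 118/5, …
ICs: h(0) = 0, h′(0) = 0, h′′(0) = 18.

f: a_k = 2, 8, 16, 64/3, 64/3, 256/15, 512/45, …
g: a_k = 0, 9, -27/2, 27, -243/4, 729/5, -729/2, …
Sym-product of L_f,L_g gives L₀ (≤ ord 2).
h=∫₀ˣh₀: take L = L₀·Dx.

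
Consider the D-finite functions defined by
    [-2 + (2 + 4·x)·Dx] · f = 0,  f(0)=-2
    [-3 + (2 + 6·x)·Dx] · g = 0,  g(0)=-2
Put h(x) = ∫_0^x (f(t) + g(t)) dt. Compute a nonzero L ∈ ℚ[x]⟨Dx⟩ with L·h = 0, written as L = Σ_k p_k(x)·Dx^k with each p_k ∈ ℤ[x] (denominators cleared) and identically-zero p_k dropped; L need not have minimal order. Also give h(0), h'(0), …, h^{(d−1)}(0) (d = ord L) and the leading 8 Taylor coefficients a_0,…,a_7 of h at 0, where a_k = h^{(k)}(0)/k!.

f: a_k = -2, -2, 1, -1, 5/4, -7/4, 21/8, -33/8, …
g: a_k = -2, -3, 9/4, -27/8, 405/64, -1701/128, 15309/512, -72171/1024, …
Sum ⇒ L₀ = lclm(L_f,L_g) in ℚ(x)⟨Dx⟩.
Integrate: L := L₀·Dx.
L = -3·Dx + (5 + 12·x)·Dx^2 + (2 + 10·x + 12·x^2)·Dx^3  (order 3).
h: a_k = 0, -4, -5/2, 13/12, -35/32, 97/64, -1925/768, 2379/512, …
ICs: h(0) = 0, h′(0) = -4, h′′(0) = -5.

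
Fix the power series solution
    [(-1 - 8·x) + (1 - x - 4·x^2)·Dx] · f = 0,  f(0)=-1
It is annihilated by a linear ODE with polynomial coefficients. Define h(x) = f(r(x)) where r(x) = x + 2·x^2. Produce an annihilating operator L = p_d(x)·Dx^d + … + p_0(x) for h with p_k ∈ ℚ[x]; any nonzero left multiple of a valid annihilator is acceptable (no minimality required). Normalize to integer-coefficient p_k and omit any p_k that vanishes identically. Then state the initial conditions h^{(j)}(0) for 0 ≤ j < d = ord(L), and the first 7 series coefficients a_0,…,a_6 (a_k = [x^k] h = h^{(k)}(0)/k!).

L = (1 + 12·x + 48·x^2 + 64·x^3) + (-1 + x + 6·x^2 + 16·x^3 + 16·x^4)·Dx  (order 1).
h: a_k = -1, -1, -7, -29, -103, -405, -1599, …
ICs: h(0) = -1.

f: a_k = -1, -1, -5, -9, -29, -65, -181, …
f∘r: x↦r, Dx↦Dx/r' in L_f ⇒ L₀.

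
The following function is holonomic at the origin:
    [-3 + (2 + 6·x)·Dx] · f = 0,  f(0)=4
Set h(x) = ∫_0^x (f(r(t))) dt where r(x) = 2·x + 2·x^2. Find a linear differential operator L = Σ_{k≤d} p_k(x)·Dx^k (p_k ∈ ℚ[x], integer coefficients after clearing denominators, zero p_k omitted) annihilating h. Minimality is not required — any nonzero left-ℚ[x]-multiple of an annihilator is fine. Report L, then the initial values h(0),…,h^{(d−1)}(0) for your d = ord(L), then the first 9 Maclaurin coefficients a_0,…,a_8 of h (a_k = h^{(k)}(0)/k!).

f: a_k = 4, 6, -9/2, 27/4, -405/32, 1701/64, -15309/256, 72171/512, -2814669/8192, …
h₀=f(r): pull back L_f along r ⇒ L₀.
Integrate: L := L₀·Dx.
L = (-3 - 6·x)·Dx + (1 + 6·x + 6·x^2)·Dx^2  (order 2).
h: a_k = 0, 4, 6, -2, 9/2, -117/10, 135/4, -2943/28, 11097/32, …
ICs: h(0) = 0, h′(0) = 4.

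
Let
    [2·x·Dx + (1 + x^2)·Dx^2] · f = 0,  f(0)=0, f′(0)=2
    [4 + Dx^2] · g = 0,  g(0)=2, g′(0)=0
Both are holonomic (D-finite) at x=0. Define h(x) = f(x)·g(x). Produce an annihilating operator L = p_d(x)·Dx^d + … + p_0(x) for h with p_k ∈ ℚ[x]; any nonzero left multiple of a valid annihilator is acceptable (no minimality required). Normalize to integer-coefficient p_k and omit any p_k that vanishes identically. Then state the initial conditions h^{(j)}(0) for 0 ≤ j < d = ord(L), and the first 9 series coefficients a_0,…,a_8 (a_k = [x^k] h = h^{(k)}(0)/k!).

f: a_k = 0, 2, 0, -2/3, 0, 2/5, 0, -2/7, 0, …
g: a_k = 2, 0, -4, 0, 4/3, 0, -8/45, 0, 4/315, …
Sym-product of L_f,L_g gives L₀ (≤ ord 4).
L = (160 + 464·x^2 + 464·x^4 + 256·x^6 + 64·x^8) + (96·x + 224·x^3 + 192·x^5 + 64·x^7)·Dx + (60 + 188·x^2 + 216·x^4 + 128·x^6 + 32·x^8)·Dx^2 + (24·x + 56·x^3 + 48·x^5 + 16·x^7)·Dx^3 + (5 + 18·x^2 + 25·x^4 + 16·x^6 + 4·x^8)·Dx^4  (order 4).
h: a_k = 0, 4, 0, -28/3, 0, 92/15, 0, -1076/315, 0, …
ICs: h(0) = 0, h′(0) = 4, h′′(0) = 0, h′′′(0) = -56.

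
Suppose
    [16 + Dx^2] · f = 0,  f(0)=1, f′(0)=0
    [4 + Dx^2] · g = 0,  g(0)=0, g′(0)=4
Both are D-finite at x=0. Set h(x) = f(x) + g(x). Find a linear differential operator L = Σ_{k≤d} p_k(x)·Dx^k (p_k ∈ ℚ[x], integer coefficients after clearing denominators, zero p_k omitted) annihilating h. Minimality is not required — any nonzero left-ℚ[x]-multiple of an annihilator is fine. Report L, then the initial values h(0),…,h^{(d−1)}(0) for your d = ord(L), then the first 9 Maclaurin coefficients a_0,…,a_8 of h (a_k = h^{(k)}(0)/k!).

f: a_k = 1, 0, -8, 0, 32/3, 0, -256/45, 0, 512/315, …
g: a_k = 0, 4, 0, -8/3, 0, 8/15, 0, -16/315, 0, …
h₀=f+g: left-lcm gives L₀, ord ≤ 4.
L = 64 + 20·Dx^2 + Dx^4  (order 4).
h: a_k = 1, 4, -8, -8/3, 32/3, 8/15, -256/45, -16/315, 512/315, …
ICs: h(0) = 1, h′(0) = 4, h′′(0) = -16, h′′′(0) = -16.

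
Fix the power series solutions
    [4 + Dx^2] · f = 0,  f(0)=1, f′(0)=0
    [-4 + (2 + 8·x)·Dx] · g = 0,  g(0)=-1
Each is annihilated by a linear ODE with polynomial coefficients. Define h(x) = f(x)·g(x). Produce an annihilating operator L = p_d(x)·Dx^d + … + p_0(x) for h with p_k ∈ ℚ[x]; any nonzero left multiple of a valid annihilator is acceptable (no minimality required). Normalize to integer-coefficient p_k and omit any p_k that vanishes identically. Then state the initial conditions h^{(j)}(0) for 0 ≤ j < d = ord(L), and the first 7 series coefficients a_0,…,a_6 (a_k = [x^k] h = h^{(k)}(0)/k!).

L = (16 + 32·x + 64·x^2) + (-4 - 16·x)·Dx + (1 + 8·x + 16·x^2)·Dx^2  (order 2).
h: a_k = -1, -2, 4, 0, 16/3, -64/3, 2944/45, …
ICs: h(0) = -1, h′(0) = -2.

f: a_k = 1, 0, -2, 0, 2/3, 0, -4/45, …
g: a_k = -1, -2, 2, -4, 10, -28, 84, …
L₀ := L_f ⊗_s L_g (sym. prod.), ord ≤ 2.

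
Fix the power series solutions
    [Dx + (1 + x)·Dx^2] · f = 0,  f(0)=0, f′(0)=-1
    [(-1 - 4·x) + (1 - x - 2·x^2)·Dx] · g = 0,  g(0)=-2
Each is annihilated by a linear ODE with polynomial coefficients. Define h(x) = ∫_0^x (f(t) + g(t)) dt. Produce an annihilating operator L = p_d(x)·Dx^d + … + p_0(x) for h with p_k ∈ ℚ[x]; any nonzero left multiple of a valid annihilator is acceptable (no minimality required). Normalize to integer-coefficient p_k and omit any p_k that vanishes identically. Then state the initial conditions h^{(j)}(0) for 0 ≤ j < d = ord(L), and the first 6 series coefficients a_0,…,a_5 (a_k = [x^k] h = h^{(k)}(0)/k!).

f: a_k = 0, -1, 1/2, -1/3, 1/4, -1/5, …
g: a_k = -2, -2, -6, -10, -22, -42, …
Weyl lclm of L_f,L_g ⇒ L₀ (ord ≤ 3).
∫: right-multiply L₀ by Dx.
L = (-42 - 144·x - 144·x^2 - 96·x^3)·Dx^2 + (-28 - 172·x - 312·x^2 - 328·x^3 - 160·x^4)·Dx^3 + (7 + 14·x - 5·x^2 - 56·x^3 - 76·x^4 - 32·x^5)·Dx^4  (order 4).
h: a_k = 0, -2, -3/2, -11/6, -31/12, -87/20, …
ICs: h(0) = 0, h′(0) = -2, h′′(0) = -3, h′′′(0) = -11.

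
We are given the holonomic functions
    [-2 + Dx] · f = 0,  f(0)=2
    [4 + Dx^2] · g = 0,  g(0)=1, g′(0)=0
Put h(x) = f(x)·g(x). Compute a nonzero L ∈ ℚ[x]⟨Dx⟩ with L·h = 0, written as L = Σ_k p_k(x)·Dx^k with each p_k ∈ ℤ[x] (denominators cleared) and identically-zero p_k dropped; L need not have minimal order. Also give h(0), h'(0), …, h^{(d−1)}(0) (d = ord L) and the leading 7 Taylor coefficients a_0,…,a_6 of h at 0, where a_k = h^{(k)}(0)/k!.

f: a_k = 2, 4, 4, 8/3, 4/3, 8/15, 8/45, …
g: a_k = 1, 0, -2, 0, 2/3, 0, -4/45, …
f·g: L₀ = L_f ⊗_s L_g, ord ≤ 1·2.
L = 8 - 4·Dx + Dx^2  (order 2).
h: a_k = 2, 4, 0, -16/3, -16/3, -32/15, 0, …
ICs: h(0) = 2, h′(0) = 4.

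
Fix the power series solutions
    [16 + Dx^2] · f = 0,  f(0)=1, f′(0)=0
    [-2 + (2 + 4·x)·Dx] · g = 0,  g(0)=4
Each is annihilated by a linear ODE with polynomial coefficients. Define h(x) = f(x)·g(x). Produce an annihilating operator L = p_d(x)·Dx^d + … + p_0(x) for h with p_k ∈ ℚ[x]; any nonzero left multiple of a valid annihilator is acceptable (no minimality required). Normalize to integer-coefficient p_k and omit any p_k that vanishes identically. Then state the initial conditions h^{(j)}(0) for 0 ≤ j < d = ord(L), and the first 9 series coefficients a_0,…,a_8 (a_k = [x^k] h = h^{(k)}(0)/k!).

f: a_k = 1, 0, -8, 0, 32/3, 0, -256/45, 0, 512/315, …
g: a_k = 4, 4, -2, 2, -5/2, 7/2, -21/4, 33/4, -429/32, …
Product ⇒ symmetric product L₀, ord ≤ 2.
L = (19 + 64·x + 64·x^2) + (-2 - 4·x)·Dx + (1 + 4·x + 4·x^2)·Dx^2  (order 2).
h: a_k = 4, 4, -34, -30, 337/6, 181/6, -5281/180, -3811/180, 199649/10080, …
ICs: h(0) = 4, h′(0) = 4.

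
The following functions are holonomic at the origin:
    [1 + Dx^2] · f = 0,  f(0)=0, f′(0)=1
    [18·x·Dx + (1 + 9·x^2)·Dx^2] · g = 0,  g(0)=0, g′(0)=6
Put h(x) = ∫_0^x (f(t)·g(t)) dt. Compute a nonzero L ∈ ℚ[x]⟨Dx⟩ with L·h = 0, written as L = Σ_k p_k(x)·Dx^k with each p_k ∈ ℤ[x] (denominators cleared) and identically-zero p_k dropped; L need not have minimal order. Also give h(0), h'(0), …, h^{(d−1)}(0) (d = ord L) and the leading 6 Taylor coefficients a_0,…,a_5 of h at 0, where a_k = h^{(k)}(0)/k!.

L = (370 + 9594·x^2 + 4131·x^4 + 2916·x^6 + 6561·x^8)·Dx + (684·x + 6804·x^3 + 8748·x^5 + 26244·x^7)·Dx^2 + (380 + 9792·x^2 + 5346·x^4 + 5832·x^6 + 13122·x^8)·Dx^3 + (684·x + 6804·x^3 + 8748·x^5 + 26244·x^7)·Dx^4 + (10 + 198·x^2 + 1215·x^4 + 2916·x^6 + 6561·x^8)·Dx^5  (order 5).
h: a_k = 0, 0, 0, 2, 0, -19/5, …
ICs: h(0) = 0, h′(0) = 0, h′′(0) = 0, h′′′(0) = 12, h′′′′(0) = 0.

f: a_k = 0, 1, 0, -1/6, 0, 1/120, …
g: a_k = 0, 6, 0, -18, 0, 486/5, …
h₀=f·g: eliminate ⇒ L₀, order ≤ 2·2.
Integrate: L := L₀·Dx.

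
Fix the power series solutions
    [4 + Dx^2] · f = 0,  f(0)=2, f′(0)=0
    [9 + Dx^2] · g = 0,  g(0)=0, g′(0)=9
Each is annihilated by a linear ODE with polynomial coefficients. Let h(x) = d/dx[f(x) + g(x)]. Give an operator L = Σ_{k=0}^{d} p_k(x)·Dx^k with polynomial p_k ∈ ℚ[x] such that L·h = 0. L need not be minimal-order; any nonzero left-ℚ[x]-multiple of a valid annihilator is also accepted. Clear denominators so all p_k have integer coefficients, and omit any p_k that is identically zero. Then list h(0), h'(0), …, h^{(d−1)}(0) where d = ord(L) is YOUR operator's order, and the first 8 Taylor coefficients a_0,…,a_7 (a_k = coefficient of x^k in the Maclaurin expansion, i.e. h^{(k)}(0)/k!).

f: a_k = 2, 0, -4, 0, 4/3, 0, -8/45, 0, …
g: a_k = 0, 9, 0, -27/2, 0, 243/40, 0, -729/560, …
h₀=f+g: left-lcm gives L₀, ord ≤ 4.
h=h₀': d/dx-closure on L₀ ⇒ L.
L = 36 + 13·Dx^2 + Dx^4  (order 4).
h: a_k = 9, -8, -81/2, 16/3, 243/8, -16/15, -729/80, 32/315, …
ICs: h(0) = 9, h′(0) = -8, h′′(0) = -81, h′′′(0) = 32.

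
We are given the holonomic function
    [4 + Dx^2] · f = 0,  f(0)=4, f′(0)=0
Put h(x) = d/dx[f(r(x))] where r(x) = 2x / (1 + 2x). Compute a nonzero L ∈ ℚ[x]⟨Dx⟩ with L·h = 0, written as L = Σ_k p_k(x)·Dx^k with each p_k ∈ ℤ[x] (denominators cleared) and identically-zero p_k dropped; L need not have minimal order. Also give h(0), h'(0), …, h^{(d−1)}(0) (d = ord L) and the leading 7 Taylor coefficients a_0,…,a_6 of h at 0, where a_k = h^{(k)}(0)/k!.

f: a_k = 4, 0, -8, 0, 8/3, 0, -16/45, …
Substitute x→r, Dx→(1/r')Dx; clear ⇒ L₀.
h=h₀': d/dx-closure on L₀ ⇒ L.
L = (40 + 96·x + 96·x^2) + (12 + 72·x + 144·x^2 + 96·x^3)·Dx + (1 + 8·x + 24·x^2 + 32·x^3 + 16·x^4)·Dx^2  (order 2).
h: a_k = 0, -64, 384, -4096/3, 10240/3, -78848/15, -14336/5, …
ICs: h(0) = 0, h′(0) = -64.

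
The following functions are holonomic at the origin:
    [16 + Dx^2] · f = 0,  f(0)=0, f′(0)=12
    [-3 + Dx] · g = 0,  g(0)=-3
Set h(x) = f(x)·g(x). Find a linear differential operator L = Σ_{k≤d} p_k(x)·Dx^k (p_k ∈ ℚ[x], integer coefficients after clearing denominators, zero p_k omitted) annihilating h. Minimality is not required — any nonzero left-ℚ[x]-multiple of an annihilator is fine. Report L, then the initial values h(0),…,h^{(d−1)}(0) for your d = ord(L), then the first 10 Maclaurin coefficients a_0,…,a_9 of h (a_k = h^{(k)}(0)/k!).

L = 25 - 6·Dx + Dx^2  (order 2).
h: a_k = 0, -36, -108, -66, 126, 2337/10, 1287/10, -4031/140, -1581/20, -430441/10080, …
ICs: h(0) = 0, h′(0) = -36.

f: a_k = 0, 12, 0, -32, 0, 128/5, 0, -1024/105, 0, 2048/945, …
g: a_k = -3, -9, -27/2, -27/2, -81/8, -243/40, -243/80, -729/560, -2187/4480, -729/4480, …
f·g: L₀ = L_f ⊗_s L_g, ord ≤ 2·1.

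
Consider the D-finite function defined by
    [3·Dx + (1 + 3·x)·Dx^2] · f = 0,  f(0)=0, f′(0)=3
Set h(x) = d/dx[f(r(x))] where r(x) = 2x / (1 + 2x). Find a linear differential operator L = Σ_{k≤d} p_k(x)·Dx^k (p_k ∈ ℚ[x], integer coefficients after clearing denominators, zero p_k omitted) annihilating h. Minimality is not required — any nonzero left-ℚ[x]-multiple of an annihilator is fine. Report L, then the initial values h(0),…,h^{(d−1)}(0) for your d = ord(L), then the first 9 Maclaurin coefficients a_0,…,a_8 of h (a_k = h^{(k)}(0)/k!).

L = (10 + 32·x) + (1 + 10·x + 16·x^2)·Dx  (order 1).
h: a_k = 6, -60, 504, -4080, 32736, -262080, 2097024, -16776960, 134217216, …
ICs: h(0) = 6.

f: a_k = 0, 3, -9/2, 9, -81/4, 243/5, -243/2, 2187/7, -6561/8, …
L₀ from L_f via x↦r, Dx↦r'^{-1}Dx.
Derive L from L₀ (diff closure).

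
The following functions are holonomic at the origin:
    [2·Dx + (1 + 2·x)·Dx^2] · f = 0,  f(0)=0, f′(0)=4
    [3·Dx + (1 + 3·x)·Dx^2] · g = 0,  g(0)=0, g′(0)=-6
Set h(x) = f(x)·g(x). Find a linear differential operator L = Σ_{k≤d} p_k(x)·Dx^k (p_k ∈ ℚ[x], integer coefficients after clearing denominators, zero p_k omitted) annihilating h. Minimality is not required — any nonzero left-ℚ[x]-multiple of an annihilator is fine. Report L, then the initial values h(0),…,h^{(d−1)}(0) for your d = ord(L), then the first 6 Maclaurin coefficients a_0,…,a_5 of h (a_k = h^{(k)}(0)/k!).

L = (156 + 720·x + 864·x^2)·Dx + (310 + 2244·x + 5400·x^2 + 4320·x^3)·Dx^2 + (88 + 860·x + 3132·x^2 + 5040·x^3 + 3024·x^4)·Dx^3 + (5 + 62·x + 305·x^2 + 744·x^3 + 900·x^4 + 432·x^5)·Dx^4  (order 4).
h: a_k = 0, 0, -24, 60, -140, 330, …
ICs: h(0) = 0, h′(0) = 0, h′′(0) = -48, h′′′(0) = 360.

f: a_k = 0, 4, -4, 16/3, -8, 64/5, …
g: a_k = 0, -6, 9, -18, 81/2, -486/5, …
f·g: L₀ = L_f ⊗_s L_g, ord ≤ 2·2.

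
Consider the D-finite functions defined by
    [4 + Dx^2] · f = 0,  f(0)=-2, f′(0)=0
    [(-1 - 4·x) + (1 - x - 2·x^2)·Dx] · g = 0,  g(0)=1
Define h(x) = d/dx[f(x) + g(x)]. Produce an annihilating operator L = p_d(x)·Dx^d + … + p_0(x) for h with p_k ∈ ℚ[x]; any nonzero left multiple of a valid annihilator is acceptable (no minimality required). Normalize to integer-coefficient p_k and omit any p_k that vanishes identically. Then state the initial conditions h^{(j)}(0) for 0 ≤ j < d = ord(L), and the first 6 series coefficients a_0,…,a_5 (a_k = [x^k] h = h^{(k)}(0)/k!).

L = (576 + 2400·x + 5616·x^2 + 3360·x^3 + 3840·x^4 + 1152·x^5 + 768·x^6) + (-68 - 236·x + 240·x^2 + 488·x^3 + 560·x^4 + 672·x^5 + 448·x^6 + 256·x^7)·Dx + (144 + 600·x + 1404·x^2 + 840·x^3 + 960·x^4 + 288·x^5 + 192·x^6)·Dx^2 + (-17 - 59·x + 60·x^2 + 122·x^3 + 140·x^4 + 168·x^5 + 112·x^6 + 64·x^7)·Dx^3  (order 3).
h: a_k = 1, 14, 15, 116/3, 105, 3886/15, …
ICs: h(0) = 1, h′(0) = 14, h′′(0) = 30.

f: a_k = -2, 0, 4, 0, -4/3, 0, …
g: a_k = 1, 1, 3, 5, 11, 21, …
L₀ := lclm(L_f,L_g); ord L₀ ≤ 2+1.
h₀' ⇒ L via d/dx closure of L₀.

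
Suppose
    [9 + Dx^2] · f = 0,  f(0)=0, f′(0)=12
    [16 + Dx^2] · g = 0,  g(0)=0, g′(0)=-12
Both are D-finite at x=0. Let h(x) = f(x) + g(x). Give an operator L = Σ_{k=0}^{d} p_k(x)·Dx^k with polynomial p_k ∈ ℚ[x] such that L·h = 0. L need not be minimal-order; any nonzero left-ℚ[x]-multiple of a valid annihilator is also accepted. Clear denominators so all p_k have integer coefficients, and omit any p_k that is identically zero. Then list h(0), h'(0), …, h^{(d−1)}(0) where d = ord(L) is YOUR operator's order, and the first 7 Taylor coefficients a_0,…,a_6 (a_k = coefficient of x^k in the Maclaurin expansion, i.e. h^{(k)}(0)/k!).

L = 144 + 25·Dx^2 + Dx^4  (order 4).
h: a_k = 0, 0, 0, 14, 0, -35/2, 0, …
ICs: h(0) = 0, h′(0) = 0, h′′(0) = 0, h′′′(0) = 84.

f: a_k = 0, 12, 0, -18, 0, 81/10, 0, …
g: a_k = 0, -12, 0, 32, 0, -128/5, 0, …
Weyl lclm of L_f,L_g ⇒ L₀ (ord ≤ 4).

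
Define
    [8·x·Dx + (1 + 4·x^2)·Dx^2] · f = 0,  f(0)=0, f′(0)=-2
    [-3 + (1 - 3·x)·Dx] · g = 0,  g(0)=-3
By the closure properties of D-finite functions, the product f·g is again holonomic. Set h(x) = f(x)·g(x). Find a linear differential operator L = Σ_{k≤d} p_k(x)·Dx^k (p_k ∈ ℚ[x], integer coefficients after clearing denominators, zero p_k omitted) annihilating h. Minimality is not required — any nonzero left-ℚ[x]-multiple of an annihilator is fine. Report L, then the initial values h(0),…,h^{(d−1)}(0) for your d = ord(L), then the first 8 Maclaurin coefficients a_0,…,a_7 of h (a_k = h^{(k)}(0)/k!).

L = 24·x + (6 - 8·x + 48·x^2)·Dx + (-1 + 3·x - 4·x^2 + 12·x^3)·Dx^2  (order 2).
h: a_k = 0, 6, 18, 46, 138, 2166/5, 6498/5, 134538/35, …
ICs: h(0) = 0, h′(0) = 6.

f: a_k = 0, -2, 0, 8/3, 0, -32/5, 0, 128/7, …
g: a_k = -3, -9, -27, -81, -243, -729, -2187, -6561, …
Product ⇒ symmetric product L₀, ord ≤ 2.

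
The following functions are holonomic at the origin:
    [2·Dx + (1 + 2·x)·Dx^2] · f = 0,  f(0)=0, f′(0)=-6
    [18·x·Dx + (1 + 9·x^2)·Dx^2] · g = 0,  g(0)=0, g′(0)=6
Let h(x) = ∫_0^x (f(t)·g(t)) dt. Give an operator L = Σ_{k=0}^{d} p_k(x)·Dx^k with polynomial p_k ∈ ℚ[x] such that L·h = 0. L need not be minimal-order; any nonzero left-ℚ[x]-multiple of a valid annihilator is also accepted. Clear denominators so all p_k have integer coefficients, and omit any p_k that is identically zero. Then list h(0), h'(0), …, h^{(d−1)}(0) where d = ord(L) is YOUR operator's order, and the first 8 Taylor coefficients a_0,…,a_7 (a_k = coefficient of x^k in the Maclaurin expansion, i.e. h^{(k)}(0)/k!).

f: a_k = 0, -6, 6, -8, 12, -96/5, 32, -384/7, …
g: a_k = 0, 6, 0, -18, 0, 486/5, 0, -4374/7, …
Sym-product of L_f,L_g gives L₀ (≤ ord 4).
h=∫₀ˣh₀: take L = L₀·Dx.
L = (792 + 3024·x + 22680·x^2 + 102384·x^3 + 174960·x^4 + 151632·x^5 + 104976·x^7)·Dx^2 + (332 + 4752·x + 28908·x^2 + 127008·x^3 + 351216·x^4 + 542376·x^5 + 408240·x^6 + 157464·x^7 + 367416·x^8)·Dx^3 + (44 + 916·x + 6696·x^2 + 27252·x^3 + 85860·x^4 + 193428·x^5 + 279936·x^6 + 224532·x^7 + 157464·x^8 + 209952·x^9)·Dx^4 + (10 + 76·x + 418·x^2 + 1728·x^3 + 5391·x^4 + 12960·x^5 + 24948·x^6 + 34992·x^7 + 29889·x^8 + 26244·x^9 + 26244·x^10)·Dx^5  (order 5).
h: a_k = 0, 0, 0, -12, 9, 12, -6, -396/5, …
ICs: h(0) = 0, h′(0) = 0, h′′(0) = 0, h′′′(0) = -72, h′′′′(0) = 216.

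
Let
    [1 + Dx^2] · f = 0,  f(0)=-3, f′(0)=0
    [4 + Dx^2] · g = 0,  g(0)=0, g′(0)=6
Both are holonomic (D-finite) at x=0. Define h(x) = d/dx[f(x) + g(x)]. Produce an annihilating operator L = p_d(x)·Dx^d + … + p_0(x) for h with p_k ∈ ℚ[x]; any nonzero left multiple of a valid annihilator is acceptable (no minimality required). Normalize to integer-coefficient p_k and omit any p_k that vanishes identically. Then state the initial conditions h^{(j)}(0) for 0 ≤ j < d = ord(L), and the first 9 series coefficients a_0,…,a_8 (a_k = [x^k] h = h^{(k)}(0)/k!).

f: a_k = -3, 0, 3/2, 0, -1/8, 0, 1/240, 0, -1/13440, …
g: a_k = 0, 6, 0, -4, 0, 4/5, 0, -8/105, 0, …
h₀=f+g: left-lcm gives L₀, ord ≤ 4.
h=h₀': d/dx-closure on L₀ ⇒ L.
L = 4 + 5·Dx^2 + Dx^4  (order 4).
h: a_k = 6, 3, -12, -1/2, 4, 1/40, -8/15, -1/1680, 4/105, …
ICs: h(0) = 6, h′(0) = 3, h′′(0) = -24, h′′′(0) = -3.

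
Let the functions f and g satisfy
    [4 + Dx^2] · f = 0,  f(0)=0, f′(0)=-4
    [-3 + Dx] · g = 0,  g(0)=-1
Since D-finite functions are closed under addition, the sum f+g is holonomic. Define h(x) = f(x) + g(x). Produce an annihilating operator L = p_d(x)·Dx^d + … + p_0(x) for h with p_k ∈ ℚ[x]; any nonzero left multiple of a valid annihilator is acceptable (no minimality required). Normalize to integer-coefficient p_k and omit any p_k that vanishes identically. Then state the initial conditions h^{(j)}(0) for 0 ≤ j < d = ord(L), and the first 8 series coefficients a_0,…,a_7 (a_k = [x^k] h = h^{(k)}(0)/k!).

f: a_k = 0, -4, 0, 8/3, 0, -8/15, 0, 16/315, …
g: a_k = -1, -3, -9/2, -9/2, -27/8, -81/40, -81/80, -243/560, …
h₀=f+g: left-lcm gives L₀, ord ≤ 3.
L = -12 + 4·Dx - 3·Dx^2 + Dx^3  (order 3).
h: a_k = -1, -7, -9/2, -11/6, -27/8, -307/120, -81/80, -1931/5040, …
ICs: h(0) = -1, h′(0) = -7, h′′(0) = -9.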